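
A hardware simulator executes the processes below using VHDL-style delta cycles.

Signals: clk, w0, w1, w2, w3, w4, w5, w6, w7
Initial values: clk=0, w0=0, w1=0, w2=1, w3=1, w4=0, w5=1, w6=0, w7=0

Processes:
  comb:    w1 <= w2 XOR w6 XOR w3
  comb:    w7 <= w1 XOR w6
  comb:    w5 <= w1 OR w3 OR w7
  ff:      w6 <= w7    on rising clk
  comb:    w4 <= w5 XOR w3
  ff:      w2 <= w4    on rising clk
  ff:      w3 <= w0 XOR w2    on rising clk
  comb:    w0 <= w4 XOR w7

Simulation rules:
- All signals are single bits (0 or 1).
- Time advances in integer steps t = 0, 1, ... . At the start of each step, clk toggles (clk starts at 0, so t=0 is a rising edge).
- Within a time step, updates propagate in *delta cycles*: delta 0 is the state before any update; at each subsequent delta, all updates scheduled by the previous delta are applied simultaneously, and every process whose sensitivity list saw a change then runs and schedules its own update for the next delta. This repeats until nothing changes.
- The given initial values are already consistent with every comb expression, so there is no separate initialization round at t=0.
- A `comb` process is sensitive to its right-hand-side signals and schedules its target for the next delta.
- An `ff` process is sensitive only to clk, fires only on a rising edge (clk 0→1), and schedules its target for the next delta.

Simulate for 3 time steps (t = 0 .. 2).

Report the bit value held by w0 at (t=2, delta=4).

0

[bits: w0,w6,w3,w4,clk,w7,w5,w2,w1]
t=0: Δ0=001000110 Δ1=001010110 Δ2=001010100 Δ3=001010101 Δ4=001011101 Δ5=101011101 | 5Δ
t=1: Δ0=101011101 Δ1=101001101 | 1Δ
t=2: Δ0=101001101 Δ1=101011101 Δ2=111011101 Δ3=111010100 Δ4=011011100 Δ5=111011100 | 5Δ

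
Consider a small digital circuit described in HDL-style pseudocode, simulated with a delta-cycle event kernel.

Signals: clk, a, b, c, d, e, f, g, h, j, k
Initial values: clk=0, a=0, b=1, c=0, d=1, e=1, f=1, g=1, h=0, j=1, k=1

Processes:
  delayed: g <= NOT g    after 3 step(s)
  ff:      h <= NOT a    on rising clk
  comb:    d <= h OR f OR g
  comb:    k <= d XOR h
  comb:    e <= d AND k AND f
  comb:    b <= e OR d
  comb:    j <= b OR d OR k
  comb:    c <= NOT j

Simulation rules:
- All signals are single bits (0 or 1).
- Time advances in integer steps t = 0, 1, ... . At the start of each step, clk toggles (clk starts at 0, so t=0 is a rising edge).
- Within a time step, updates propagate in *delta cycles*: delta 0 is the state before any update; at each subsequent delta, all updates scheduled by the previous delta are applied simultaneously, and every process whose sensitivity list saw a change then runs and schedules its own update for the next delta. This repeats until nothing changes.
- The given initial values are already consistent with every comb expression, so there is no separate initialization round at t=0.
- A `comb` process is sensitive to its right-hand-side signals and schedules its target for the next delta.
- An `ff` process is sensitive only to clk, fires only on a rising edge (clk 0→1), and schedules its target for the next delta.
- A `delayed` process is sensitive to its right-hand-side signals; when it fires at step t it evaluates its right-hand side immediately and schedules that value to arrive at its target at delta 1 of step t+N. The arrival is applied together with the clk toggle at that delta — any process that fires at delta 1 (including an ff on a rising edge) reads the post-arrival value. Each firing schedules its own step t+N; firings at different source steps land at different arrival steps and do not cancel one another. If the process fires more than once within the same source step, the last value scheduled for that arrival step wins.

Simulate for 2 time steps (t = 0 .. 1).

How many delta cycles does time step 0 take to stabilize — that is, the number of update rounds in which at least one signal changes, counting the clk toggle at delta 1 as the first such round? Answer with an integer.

4

t0.Δ0 a=0 j=1 h=0 d=1 clk=0 g=1 b=1 k=1 f=1 c=0 e=1
t0.Δ1 a=0 j=1 h=0 d=1 clk=1 g=1 b=1 k=1 f=1 c=0 e=1
t0.Δ2 a=0 j=1 h=1 d=1 clk=1 g=1 b=1 k=1 f=1 c=0 e=1
t0.Δ3 a=0 j=1 h=1 d=1 clk=1 g=1 b=1 k=0 f=1 c=0 e=1
t0.Δ4 a=0 j=1 h=1 d=1 clk=1 g=1 b=1 k=0 f=1 c=0 e=0
t1.Δ0 a=0 j=1 h=1 d=1 clk=1 g=1 b=1 k=0 f=1 c=0 e=0
t1.Δ1 a=0 j=1 h=1 d=1 clk=0 g=1 b=1 k=0 f=1 c=0 e=0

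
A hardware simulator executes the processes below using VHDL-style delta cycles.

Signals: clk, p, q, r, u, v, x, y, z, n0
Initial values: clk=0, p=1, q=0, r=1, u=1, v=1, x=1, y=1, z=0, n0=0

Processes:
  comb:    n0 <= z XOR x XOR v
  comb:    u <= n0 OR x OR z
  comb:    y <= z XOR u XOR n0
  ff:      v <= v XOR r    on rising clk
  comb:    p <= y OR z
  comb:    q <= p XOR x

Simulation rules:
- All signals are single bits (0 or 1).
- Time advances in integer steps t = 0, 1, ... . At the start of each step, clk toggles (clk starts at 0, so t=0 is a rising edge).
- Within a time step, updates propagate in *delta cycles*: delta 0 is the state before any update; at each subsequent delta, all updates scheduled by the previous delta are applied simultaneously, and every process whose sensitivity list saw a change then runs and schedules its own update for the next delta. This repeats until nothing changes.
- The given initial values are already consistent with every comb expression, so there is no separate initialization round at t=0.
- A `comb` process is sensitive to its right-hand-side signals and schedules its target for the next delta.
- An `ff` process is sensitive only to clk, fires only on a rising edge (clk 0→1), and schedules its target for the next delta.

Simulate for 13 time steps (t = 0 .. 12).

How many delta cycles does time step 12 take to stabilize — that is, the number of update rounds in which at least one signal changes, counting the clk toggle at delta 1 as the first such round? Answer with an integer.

[bits: y,p,n0,clk,z,v,x,u,r,q]
t=0: Δ0=1100011110 Δ1=1101011110 Δ2=1101001110 Δ3=1111001110 Δ4=0111001110 Δ5=0011001110 Δ6=0011001111 | 6Δ
t=1: Δ0=0011001111 Δ1=0010001111 | 1Δ
t=2: Δ0=0010001111 Δ1=0011001111 Δ2=0011011111 Δ3=0001011111 Δ4=1001011111 Δ5=1101011111 Δ6=1101011110 | 6Δ
t=3: Δ0=1101011110 Δ1=1100011110 | 1Δ
t=4: Δ0=1100011110 Δ1=1101011110 Δ2=1101001110 Δ3=1111001110 Δ4=0111001110 Δ5=0011001110 Δ6=0011001111 | 6Δ
t=5: Δ0=0011001111 Δ1=0010001111 | 1Δ
t=6: Δ0=0010001111 Δ1=0011001111 Δ2=0011011111 Δ3=0001011111 Δ4=1001011111 Δ5=1101011111 Δ6=1101011110 | 6Δ
t=7: Δ0=1101011110 Δ1=1100011110 | 1Δ
t=8: Δ0=1100011110 Δ1=1101011110 Δ2=1101001110 Δ3=1111001110 Δ4=0111001110 Δ5=0011001110 Δ6=0011001111 | 6Δ
t=9: Δ0=0011001111 Δ1=0010001111 | 1Δ
t=10: Δ0=0010001111 Δ1=0011001111 Δ2=0011011111 Δ3=0001011111 Δ4=1001011111 Δ5=1101011111 Δ6=1101011110 | 6Δ
t=11: Δ0=1101011110 Δ1=1100011110 | 1Δ
t=12: Δ0=1100011110 Δ1=1101011110 Δ2=1101001110 Δ3=1111001110 Δ4=0111001110 Δ5=0011001110 Δ6=0011001111 | 6Δ

6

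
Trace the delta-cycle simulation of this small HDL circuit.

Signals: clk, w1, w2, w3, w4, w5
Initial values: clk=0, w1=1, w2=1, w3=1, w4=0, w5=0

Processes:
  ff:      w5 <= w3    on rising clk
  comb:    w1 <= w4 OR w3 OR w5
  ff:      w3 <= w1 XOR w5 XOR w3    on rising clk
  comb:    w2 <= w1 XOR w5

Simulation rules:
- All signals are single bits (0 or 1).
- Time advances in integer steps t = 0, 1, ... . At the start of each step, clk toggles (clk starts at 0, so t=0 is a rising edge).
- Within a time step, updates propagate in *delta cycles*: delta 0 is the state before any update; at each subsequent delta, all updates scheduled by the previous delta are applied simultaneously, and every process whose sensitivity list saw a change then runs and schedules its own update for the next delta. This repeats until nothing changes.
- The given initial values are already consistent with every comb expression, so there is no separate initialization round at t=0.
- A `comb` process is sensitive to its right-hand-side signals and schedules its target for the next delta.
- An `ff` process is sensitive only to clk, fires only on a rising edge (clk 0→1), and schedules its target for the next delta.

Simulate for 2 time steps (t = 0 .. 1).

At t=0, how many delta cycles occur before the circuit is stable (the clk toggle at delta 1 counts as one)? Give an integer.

3

t=0 Δ0: w3=1 w4=0 w5=0 w2=1 w1=1 clk=0
  Δ1: clk:0→1
  Δ2: w3:1→0, w5:0→1
  Δ3: w2:1→0
  (3Δ to stable)
t=1 Δ0: w3=0 w4=0 w5=1 w2=0 w1=1 clk=1
  Δ1: clk:1→0
  (1Δ to stable)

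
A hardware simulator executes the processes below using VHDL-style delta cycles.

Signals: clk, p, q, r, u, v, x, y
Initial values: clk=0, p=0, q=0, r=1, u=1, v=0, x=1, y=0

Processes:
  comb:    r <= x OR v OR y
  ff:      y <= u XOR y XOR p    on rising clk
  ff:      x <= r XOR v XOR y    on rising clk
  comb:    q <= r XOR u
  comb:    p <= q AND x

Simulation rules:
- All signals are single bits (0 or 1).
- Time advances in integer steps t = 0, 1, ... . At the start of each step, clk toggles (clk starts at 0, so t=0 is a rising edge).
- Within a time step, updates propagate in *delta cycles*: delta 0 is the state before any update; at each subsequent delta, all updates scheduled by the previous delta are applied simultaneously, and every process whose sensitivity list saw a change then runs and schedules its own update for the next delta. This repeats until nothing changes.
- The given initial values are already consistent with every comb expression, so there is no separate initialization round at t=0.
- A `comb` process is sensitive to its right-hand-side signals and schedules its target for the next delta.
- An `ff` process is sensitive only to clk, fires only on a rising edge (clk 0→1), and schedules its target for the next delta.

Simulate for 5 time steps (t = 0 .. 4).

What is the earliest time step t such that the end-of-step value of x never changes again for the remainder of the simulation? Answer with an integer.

2

t=0 Δ0: x=1 v=0 clk=0 y=0 p=0 u=1 r=1 q=0
  Δ1: clk:0→1
  Δ2: y:0→1
  (2Δ to stable)
t=1 Δ0: x=1 v=0 clk=1 y=1 p=0 u=1 r=1 q=0
  Δ1: clk:1→0
  (1Δ to stable)
t=2 Δ0: x=1 v=0 clk=0 y=1 p=0 u=1 r=1 q=0
  Δ1: clk:0→1
  Δ2: x:1→0, y:1→0
  Δ3: r:1→0
  Δ4: q:0→1
  (4Δ to stable)
t=3 Δ0: x=0 v=0 clk=1 y=0 p=0 u=1 r=0 q=1
  Δ1: clk:1→0
  (1Δ to stable)
t=4 Δ0: x=0 v=0 clk=0 y=0 p=0 u=1 r=0 q=1
  Δ1: clk:0→1
  Δ2: y:0→1
  Δ3: r:0→1
  Δ4: q:1→0
  (4Δ to stable)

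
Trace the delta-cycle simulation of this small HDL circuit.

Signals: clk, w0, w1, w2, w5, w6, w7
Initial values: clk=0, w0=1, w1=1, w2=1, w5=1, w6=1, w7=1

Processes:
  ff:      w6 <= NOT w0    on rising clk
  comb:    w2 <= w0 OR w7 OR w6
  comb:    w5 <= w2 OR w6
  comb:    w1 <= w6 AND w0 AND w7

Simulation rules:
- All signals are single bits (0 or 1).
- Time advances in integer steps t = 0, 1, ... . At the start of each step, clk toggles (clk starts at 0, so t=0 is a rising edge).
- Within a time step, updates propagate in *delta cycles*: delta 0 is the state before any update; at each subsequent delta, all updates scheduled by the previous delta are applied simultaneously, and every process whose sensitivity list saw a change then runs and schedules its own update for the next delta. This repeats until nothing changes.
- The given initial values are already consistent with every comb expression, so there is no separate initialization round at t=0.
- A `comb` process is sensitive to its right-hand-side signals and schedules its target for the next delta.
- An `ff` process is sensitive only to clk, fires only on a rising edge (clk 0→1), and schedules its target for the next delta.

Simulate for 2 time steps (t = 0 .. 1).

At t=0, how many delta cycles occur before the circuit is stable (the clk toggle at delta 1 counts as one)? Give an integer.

[bits: w2,w1,w6,w0,w7,clk,w5]
t=0: Δ0=1111101 Δ1=1111111 Δ2=1101111 Δ3=1001111 | 3Δ
t=1: Δ0=1001111 Δ1=1001101 | 1Δ

3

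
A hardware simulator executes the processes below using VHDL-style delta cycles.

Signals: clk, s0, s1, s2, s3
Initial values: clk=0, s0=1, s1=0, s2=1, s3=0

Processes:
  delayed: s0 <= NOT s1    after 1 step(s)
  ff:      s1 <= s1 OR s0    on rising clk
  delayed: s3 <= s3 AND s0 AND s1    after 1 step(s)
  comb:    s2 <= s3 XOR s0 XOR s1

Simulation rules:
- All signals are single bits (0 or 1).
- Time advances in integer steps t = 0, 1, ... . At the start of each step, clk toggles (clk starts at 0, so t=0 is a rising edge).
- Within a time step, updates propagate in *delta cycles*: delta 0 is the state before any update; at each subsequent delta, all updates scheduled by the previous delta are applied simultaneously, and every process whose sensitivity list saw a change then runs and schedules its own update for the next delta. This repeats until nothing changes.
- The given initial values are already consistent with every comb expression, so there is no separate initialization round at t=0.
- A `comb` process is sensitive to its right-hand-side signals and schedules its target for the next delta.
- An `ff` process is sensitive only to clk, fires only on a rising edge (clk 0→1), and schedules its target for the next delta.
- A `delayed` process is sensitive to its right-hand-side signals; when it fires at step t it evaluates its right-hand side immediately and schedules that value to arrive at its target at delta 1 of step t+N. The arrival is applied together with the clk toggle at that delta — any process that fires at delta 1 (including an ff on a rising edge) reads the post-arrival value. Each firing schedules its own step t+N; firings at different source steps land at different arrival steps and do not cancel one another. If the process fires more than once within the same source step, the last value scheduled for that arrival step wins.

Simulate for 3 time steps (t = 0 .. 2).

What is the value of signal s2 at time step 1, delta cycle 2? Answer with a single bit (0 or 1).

t0.Δ0 s3=0 s0=1 s2=1 clk=0 s1=0
t0.Δ1 s3=0 s0=1 s2=1 clk=1 s1=0
t0.Δ2 s3=0 s0=1 s2=1 clk=1 s1=1
t0.Δ3 s3=0 s0=1 s2=0 clk=1 s1=1
t1.Δ0 s3=0 s0=1 s2=0 clk=1 s1=1
t1.Δ1 s3=0 s0=0 s2=0 clk=0 s1=1
t1.Δ2 s3=0 s0=0 s2=1 clk=0 s1=1
t2.Δ0 s3=0 s0=0 s2=1 clk=0 s1=1
t2.Δ1 s3=0 s0=0 s2=1 clk=1 s1=1

1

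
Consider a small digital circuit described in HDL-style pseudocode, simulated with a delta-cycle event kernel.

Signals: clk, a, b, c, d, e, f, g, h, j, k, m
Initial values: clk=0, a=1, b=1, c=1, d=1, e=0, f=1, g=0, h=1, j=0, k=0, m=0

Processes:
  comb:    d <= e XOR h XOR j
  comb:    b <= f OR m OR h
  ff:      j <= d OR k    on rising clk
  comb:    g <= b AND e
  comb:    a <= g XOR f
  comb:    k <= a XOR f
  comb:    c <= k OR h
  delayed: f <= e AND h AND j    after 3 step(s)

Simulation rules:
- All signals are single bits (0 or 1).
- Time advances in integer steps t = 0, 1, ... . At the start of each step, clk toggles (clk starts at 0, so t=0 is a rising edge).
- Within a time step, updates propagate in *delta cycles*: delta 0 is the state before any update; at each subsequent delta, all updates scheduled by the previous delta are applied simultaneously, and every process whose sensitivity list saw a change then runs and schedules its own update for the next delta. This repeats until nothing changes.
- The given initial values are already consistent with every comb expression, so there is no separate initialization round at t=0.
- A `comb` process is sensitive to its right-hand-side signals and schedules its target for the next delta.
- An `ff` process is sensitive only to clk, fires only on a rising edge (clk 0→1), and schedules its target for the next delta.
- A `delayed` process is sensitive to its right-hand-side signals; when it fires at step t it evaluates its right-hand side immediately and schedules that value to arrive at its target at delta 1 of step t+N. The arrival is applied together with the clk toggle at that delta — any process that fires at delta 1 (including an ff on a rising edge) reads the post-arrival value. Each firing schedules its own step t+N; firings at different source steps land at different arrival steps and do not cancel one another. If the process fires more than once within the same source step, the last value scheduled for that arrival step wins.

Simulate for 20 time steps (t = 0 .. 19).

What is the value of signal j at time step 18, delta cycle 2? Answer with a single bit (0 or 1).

t0.Δ0 d=1 c=1 j=0 clk=0 h=1 b=1 a=1 e=0 f=1 m=0 k=0 g=0
t0.Δ1 d=1 c=1 j=0 clk=1 h=1 b=1 a=1 e=0 f=1 m=0 k=0 g=0
t0.Δ2 d=1 c=1 j=1 clk=1 h=1 b=1 a=1 e=0 f=1 m=0 k=0 g=0
t0.Δ3 d=0 c=1 j=1 clk=1 h=1 b=1 a=1 e=0 f=1 m=0 k=0 g=0
t1.Δ0 d=0 c=1 j=1 clk=1 h=1 b=1 a=1 e=0 f=1 m=0 k=0 g=0
t1.Δ1 d=0 c=1 j=1 clk=0 h=1 b=1 a=1 e=0 f=1 m=0 k=0 g=0
t2.Δ0 d=0 c=1 j=1 clk=0 h=1 b=1 a=1 e=0 f=1 m=0 k=0 g=0
t2.Δ1 d=0 c=1 j=1 clk=1 h=1 b=1 a=1 e=0 f=1 m=0 k=0 g=0
t2.Δ2 d=0 c=1 j=0 clk=1 h=1 b=1 a=1 e=0 f=1 m=0 k=0 g=0
t2.Δ3 d=1 c=1 j=0 clk=1 h=1 b=1 a=1 e=0 f=1 m=0 k=0 g=0
t3.Δ0 d=1 c=1 j=0 clk=1 h=1 b=1 a=1 e=0 f=1 m=0 k=0 g=0
t3.Δ1 d=1 c=1 j=0 clk=0 h=1 b=1 a=1 e=0 f=0 m=0 k=0 g=0
t3.Δ2 d=1 c=1 j=0 clk=0 h=1 b=1 a=0 e=0 f=0 m=0 k=1 g=0
t3.Δ3 d=1 c=1 j=0 clk=0 h=1 b=1 a=0 e=0 f=0 m=0 k=0 g=0
t4.Δ0 d=1 c=1 j=0 clk=0 h=1 b=1 a=0 e=0 f=0 m=0 k=0 g=0
t4.Δ1 d=1 c=1 j=0 clk=1 h=1 b=1 a=0 e=0 f=0 m=0 k=0 g=0
t4.Δ2 d=1 c=1 j=1 clk=1 h=1 b=1 a=0 e=0 f=0 m=0 k=0 g=0
t4.Δ3 d=0 c=1 j=1 clk=1 h=1 b=1 a=0 e=0 f=0 m=0 k=0 g=0
t5.Δ0 d=0 c=1 j=1 clk=1 h=1 b=1 a=0 e=0 f=0 m=0 k=0 g=0
t5.Δ1 d=0 c=1 j=1 clk=0 h=1 b=1 a=0 e=0 f=0 m=0 k=0 g=0
t6.Δ0 d=0 c=1 j=1 clk=0 h=1 b=1 a=0 e=0 f=0 m=0 k=0 g=0
t6.Δ1 d=0 c=1 j=1 clk=1 h=1 b=1 a=0 e=0 f=0 m=0 k=0 g=0
t6.Δ2 d=0 c=1 j=0 clk=1 h=1 b=1 a=0 e=0 f=0 m=0 k=0 g=0
t6.Δ3 d=1 c=1 j=0 clk=1 h=1 b=1 a=0 e=0 f=0 m=0 k=0 g=0
t7.Δ0 d=1 c=1 j=0 clk=1 h=1 b=1 a=0 e=0 f=0 m=0 k=0 g=0
t7.Δ1 d=1 c=1 j=0 clk=0 h=1 b=1 a=0 e=0 f=0 m=0 k=0 g=0
t8.Δ0 d=1 c=1 j=0 clk=0 h=1 b=1 a=0 e=0 f=0 m=0 k=0 g=0
t8.Δ1 d=1 c=1 j=0 clk=1 h=1 b=1 a=0 e=0 f=0 m=0 k=0 g=0
t8.Δ2 d=1 c=1 j=1 clk=1 h=1 b=1 a=0 e=0 f=0 m=0 k=0 g=0
t8.Δ3 d=0 c=1 j=1 clk=1 h=1 b=1 a=0 e=0 f=0 m=0 k=0 g=0
t9.Δ0 d=0 c=1 j=1 clk=1 h=1 b=1 a=0 e=0 f=0 m=0 k=0 g=0
t9.Δ1 d=0 c=1 j=1 clk=0 h=1 b=1 a=0 e=0 f=0 m=0 k=0 g=0
t10.Δ0 d=0 c=1 j=1 clk=0 h=1 b=1 a=0 e=0 f=0 m=0 k=0 g=0
t10.Δ1 d=0 c=1 j=1 clk=1 h=1 b=1 a=0 e=0 f=0 m=0 k=0 g=0
t10.Δ2 d=0 c=1 j=0 clk=1 h=1 b=1 a=0 e=0 f=0 m=0 k=0 g=0
t10.Δ3 d=1 c=1 j=0 clk=1 h=1 b=1 a=0 e=0 f=0 m=0 k=0 g=0
t11.Δ0 d=1 c=1 j=0 clk=1 h=1 b=1 a=0 e=0 f=0 m=0 k=0 g=0
t11.Δ1 d=1 c=1 j=0 clk=0 h=1 b=1 a=0 e=0 f=0 m=0 k=0 g=0
t12.Δ0 d=1 c=1 j=0 clk=0 h=1 b=1 a=0 e=0 f=0 m=0 k=0 g=0
t12.Δ1 d=1 c=1 j=0 clk=1 h=1 b=1 a=0 e=0 f=0 m=0 k=0 g=0
t12.Δ2 d=1 c=1 j=1 clk=1 h=1 b=1 a=0 e=0 f=0 m=0 k=0 g=0
t12.Δ3 d=0 c=1 j=1 clk=1 h=1 b=1 a=0 e=0 f=0 m=0 k=0 g=0
t13.Δ0 d=0 c=1 j=1 clk=1 h=1 b=1 a=0 e=0 f=0 m=0 k=0 g=0
t13.Δ1 d=0 c=1 j=1 clk=0 h=1 b=1 a=0 e=0 f=0 m=0 k=0 g=0
t14.Δ0 d=0 c=1 j=1 clk=0 h=1 b=1 a=0 e=0 f=0 m=0 k=0 g=0
t14.Δ1 d=0 c=1 j=1 clk=1 h=1 b=1 a=0 e=0 f=0 m=0 k=0 g=0
t14.Δ2 d=0 c=1 j=0 clk=1 h=1 b=1 a=0 e=0 f=0 m=0 k=0 g=0
t14.Δ3 d=1 c=1 j=0 clk=1 h=1 b=1 a=0 e=0 f=0 m=0 k=0 g=0
t15.Δ0 d=1 c=1 j=0 clk=1 h=1 b=1 a=0 e=0 f=0 m=0 k=0 g=0
t15.Δ1 d=1 c=1 j=0 clk=0 h=1 b=1 a=0 e=0 f=0 m=0 k=0 g=0
t16.Δ0 d=1 c=1 j=0 clk=0 h=1 b=1 a=0 e=0 f=0 m=0 k=0 g=0
t16.Δ1 d=1 c=1 j=0 clk=1 h=1 b=1 a=0 e=0 f=0 m=0 k=0 g=0
t16.Δ2 d=1 c=1 j=1 clk=1 h=1 b=1 a=0 e=0 f=0 m=0 k=0 g=0
t16.Δ3 d=0 c=1 j=1 clk=1 h=1 b=1 a=0 e=0 f=0 m=0 k=0 g=0
t17.Δ0 d=0 c=1 j=1 clk=1 h=1 b=1 a=0 e=0 f=0 m=0 k=0 g=0
t17.Δ1 d=0 c=1 j=1 clk=0 h=1 b=1 a=0 e=0 f=0 m=0 k=0 g=0
t18.Δ0 d=0 c=1 j=1 clk=0 h=1 b=1 a=0 e=0 f=0 m=0 k=0 g=0
t18.Δ1 d=0 c=1 j=1 clk=1 h=1 b=1 a=0 e=0 f=0 m=0 k=0 g=0
t18.Δ2 d=0 c=1 j=0 clk=1 h=1 b=1 a=0 e=0 f=0 m=0 k=0 g=0
t18.Δ3 d=1 c=1 j=0 clk=1 h=1 b=1 a=0 e=0 f=0 m=0 k=0 g=0
t19.Δ0 d=1 c=1 j=0 clk=1 h=1 b=1 a=0 e=0 f=0 m=0 k=0 g=0
t19.Δ1 d=1 c=1 j=0 clk=0 h=1 b=1 a=0 e=0 f=0 m=0 k=0 g=0

0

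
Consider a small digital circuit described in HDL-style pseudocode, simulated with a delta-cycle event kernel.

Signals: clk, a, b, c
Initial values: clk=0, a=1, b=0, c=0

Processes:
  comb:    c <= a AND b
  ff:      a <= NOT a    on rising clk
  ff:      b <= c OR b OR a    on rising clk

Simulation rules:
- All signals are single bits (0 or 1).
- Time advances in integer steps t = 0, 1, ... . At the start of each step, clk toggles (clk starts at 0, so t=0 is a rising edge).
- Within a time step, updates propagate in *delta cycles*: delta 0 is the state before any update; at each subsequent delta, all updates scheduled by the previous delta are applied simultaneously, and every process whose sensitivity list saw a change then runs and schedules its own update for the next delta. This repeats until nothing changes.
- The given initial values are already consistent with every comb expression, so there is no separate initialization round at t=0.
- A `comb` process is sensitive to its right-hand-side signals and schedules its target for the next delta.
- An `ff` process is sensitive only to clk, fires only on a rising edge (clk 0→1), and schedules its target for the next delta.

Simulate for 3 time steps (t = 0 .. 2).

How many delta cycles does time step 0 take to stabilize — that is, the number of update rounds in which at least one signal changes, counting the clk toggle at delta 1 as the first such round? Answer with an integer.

t=0 Δ0: c=0 a=1 b=0 clk=0
  Δ1: clk:0→1
  Δ2: a:1→0, b:0→1
  (2Δ to stable)
t=1 Δ0: c=0 a=0 b=1 clk=1
  Δ1: clk:1→0
  (1Δ to stable)
t=2 Δ0: c=0 a=0 b=1 clk=0
  Δ1: clk:0→1
  Δ2: a:0→1
  Δ3: c:0→1
  (3Δ to stable)

2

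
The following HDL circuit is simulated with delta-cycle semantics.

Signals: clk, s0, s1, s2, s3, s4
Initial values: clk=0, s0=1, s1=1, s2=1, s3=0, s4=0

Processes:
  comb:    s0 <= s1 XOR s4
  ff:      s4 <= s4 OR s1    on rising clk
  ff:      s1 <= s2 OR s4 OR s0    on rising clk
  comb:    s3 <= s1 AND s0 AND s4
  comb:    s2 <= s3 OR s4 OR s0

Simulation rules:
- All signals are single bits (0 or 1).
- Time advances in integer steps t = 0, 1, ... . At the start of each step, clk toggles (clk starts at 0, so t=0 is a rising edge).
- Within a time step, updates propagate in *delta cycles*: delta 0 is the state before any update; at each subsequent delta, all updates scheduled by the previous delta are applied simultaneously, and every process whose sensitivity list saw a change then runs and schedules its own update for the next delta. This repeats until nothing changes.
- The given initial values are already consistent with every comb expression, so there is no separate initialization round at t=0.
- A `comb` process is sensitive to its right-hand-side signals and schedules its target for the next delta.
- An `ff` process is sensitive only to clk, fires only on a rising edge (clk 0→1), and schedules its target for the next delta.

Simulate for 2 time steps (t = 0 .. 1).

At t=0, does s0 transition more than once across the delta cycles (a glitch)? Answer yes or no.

[bits: s3,clk,s0,s4,s2,s1]
t=0: Δ0=001011 Δ1=011011 Δ2=011111 Δ3=110111 Δ4=010111 | 4Δ
t=1: Δ0=010111 Δ1=000111 | 1Δ

no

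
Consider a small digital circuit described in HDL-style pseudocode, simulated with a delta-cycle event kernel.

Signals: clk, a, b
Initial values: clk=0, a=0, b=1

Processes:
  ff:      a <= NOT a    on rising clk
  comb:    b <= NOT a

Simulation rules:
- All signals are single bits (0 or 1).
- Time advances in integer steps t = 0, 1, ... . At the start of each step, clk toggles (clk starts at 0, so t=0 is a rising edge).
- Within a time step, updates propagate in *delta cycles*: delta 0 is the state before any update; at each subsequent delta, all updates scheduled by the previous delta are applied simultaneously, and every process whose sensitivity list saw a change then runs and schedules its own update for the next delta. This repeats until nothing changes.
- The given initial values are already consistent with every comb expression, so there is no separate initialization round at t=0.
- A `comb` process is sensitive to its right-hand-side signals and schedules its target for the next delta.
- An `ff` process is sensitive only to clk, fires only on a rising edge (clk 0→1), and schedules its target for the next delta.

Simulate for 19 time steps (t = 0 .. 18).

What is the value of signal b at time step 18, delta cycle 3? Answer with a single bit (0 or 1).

t0.Δ0 clk=0 a=0 b=1
t0.Δ1 clk=1 a=0 b=1
t0.Δ2 clk=1 a=1 b=1
t0.Δ3 clk=1 a=1 b=0
t1.Δ0 clk=1 a=1 b=0
t1.Δ1 clk=0 a=1 b=0
t2.Δ0 clk=0 a=1 b=0
t2.Δ1 clk=1 a=1 b=0
t2.Δ2 clk=1 a=0 b=0
t2.Δ3 clk=1 a=0 b=1
t3.Δ0 clk=1 a=0 b=1
t3.Δ1 clk=0 a=0 b=1
t4.Δ0 clk=0 a=0 b=1
t4.Δ1 clk=1 a=0 b=1
t4.Δ2 clk=1 a=1 b=1
t4.Δ3 clk=1 a=1 b=0
t5.Δ0 clk=1 a=1 b=0
t5.Δ1 clk=0 a=1 b=0
t6.Δ0 clk=0 a=1 b=0
t6.Δ1 clk=1 a=1 b=0
t6.Δ2 clk=1 a=0 b=0
t6.Δ3 clk=1 a=0 b=1
t7.Δ0 clk=1 a=0 b=1
t7.Δ1 clk=0 a=0 b=1
t8.Δ0 clk=0 a=0 b=1
t8.Δ1 clk=1 a=0 b=1
t8.Δ2 clk=1 a=1 b=1
t8.Δ3 clk=1 a=1 b=0
t9.Δ0 clk=1 a=1 b=0
t9.Δ1 clk=0 a=1 b=0
t10.Δ0 clk=0 a=1 b=0
t10.Δ1 clk=1 a=1 b=0
t10.Δ2 clk=1 a=0 b=0
t10.Δ3 clk=1 a=0 b=1
t11.Δ0 clk=1 a=0 b=1
t11.Δ1 clk=0 a=0 b=1
t12.Δ0 clk=0 a=0 b=1
t12.Δ1 clk=1 a=0 b=1
t12.Δ2 clk=1 a=1 b=1
t12.Δ3 clk=1 a=1 b=0
t13.Δ0 clk=1 a=1 b=0
t13.Δ1 clk=0 a=1 b=0
t14.Δ0 clk=0 a=1 b=0
t14.Δ1 clk=1 a=1 b=0
t14.Δ2 clk=1 a=0 b=0
t14.Δ3 clk=1 a=0 b=1
t15.Δ0 clk=1 a=0 b=1
t15.Δ1 clk=0 a=0 b=1
t16.Δ0 clk=0 a=0 b=1
t16.Δ1 clk=1 a=0 b=1
t16.Δ2 clk=1 a=1 b=1
t16.Δ3 clk=1 a=1 b=0
t17.Δ0 clk=1 a=1 b=0
t17.Δ1 clk=0 a=1 b=0
t18.Δ0 clk=0 a=1 b=0
t18.Δ1 clk=1 a=1 b=0
t18.Δ2 clk=1 a=0 b=0
t18.Δ3 clk=1 a=0 b=1

1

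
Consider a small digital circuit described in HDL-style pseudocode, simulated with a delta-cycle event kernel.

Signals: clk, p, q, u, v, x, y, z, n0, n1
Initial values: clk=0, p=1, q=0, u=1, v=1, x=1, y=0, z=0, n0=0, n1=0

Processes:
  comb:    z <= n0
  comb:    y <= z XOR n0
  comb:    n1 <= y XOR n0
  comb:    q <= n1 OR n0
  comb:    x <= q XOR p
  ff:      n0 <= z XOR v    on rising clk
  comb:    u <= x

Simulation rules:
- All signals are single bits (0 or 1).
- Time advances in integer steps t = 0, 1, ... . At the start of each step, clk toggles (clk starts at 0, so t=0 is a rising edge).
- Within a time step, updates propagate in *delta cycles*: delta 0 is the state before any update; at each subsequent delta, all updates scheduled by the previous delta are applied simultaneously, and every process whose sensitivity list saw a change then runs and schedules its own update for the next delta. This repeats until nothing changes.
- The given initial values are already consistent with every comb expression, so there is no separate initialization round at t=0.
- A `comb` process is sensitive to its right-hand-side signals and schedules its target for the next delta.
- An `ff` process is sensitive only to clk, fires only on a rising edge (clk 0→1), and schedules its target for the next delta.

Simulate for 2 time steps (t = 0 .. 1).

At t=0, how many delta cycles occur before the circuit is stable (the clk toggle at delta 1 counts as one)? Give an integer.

t=0 Δ0: q=0 clk=0 z=0 p=1 v=1 u=1 x=1 y=0 n0=0 n1=0
  Δ1: clk:0→1
  Δ2: n0:0→1
  Δ3: q:0→1, z:0→1, y:0→1, n1:0→1
  Δ4: x:1→0, y:1→0, n1:1→0
  Δ5: u:1→0, n1:0→1
  (5Δ to stable)
t=1 Δ0: q=1 clk=1 z=1 p=1 v=1 u=0 x=0 y=0 n0=1 n1=1
  Δ1: clk:1→0
  (1Δ to stable)

5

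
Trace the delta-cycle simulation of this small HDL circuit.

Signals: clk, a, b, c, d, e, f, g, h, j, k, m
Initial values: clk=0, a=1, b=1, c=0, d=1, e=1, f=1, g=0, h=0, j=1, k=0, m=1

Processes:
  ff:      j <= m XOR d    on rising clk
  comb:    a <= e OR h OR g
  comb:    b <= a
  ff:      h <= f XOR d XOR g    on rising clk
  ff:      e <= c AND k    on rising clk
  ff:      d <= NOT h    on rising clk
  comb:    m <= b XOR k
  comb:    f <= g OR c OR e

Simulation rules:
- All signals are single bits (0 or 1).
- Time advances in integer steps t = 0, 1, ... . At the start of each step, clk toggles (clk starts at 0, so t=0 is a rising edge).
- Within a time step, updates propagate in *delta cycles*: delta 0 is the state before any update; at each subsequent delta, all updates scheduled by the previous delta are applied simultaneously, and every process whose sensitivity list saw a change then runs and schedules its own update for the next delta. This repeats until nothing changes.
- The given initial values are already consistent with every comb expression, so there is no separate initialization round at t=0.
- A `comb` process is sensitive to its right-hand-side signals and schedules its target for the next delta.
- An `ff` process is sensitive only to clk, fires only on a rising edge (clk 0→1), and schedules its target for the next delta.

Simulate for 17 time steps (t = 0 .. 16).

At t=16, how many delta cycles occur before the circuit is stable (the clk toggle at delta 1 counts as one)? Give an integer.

2

t=0 Δ0: h=0 d=1 b=1 k=0 g=0 j=1 clk=0 c=0 e=1 m=1 f=1 a=1
  Δ1: clk:0→1
  Δ2: j:1→0, e:1→0
  Δ3: f:1→0, a:1→0
  Δ4: b:1→0
  Δ5: m:1→0
  (5Δ to stable)
t=1 Δ0: h=0 d=1 b=0 k=0 g=0 j=0 clk=1 c=0 e=0 m=0 f=0 a=0
  Δ1: clk:1→0
  (1Δ to stable)
t=2 Δ0: h=0 d=1 b=0 k=0 g=0 j=0 clk=0 c=0 e=0 m=0 f=0 a=0
  Δ1: clk:0→1
  Δ2: h:0→1, j:0→1
  Δ3: a:0→1
  Δ4: b:0→1
  Δ5: m:0→1
  (5Δ to stable)
t=3 Δ0: h=1 d=1 b=1 k=0 g=0 j=1 clk=1 c=0 e=0 m=1 f=0 a=1
  Δ1: clk:1→0
  (1Δ to stable)
t=4 Δ0: h=1 d=1 b=1 k=0 g=0 j=1 clk=0 c=0 e=0 m=1 f=0 a=1
  Δ1: clk:0→1
  Δ2: d:1→0, j:1→0
  (2Δ to stable)
t=5 Δ0: h=1 d=0 b=1 k=0 g=0 j=0 clk=1 c=0 e=0 m=1 f=0 a=1
  Δ1: clk:1→0
  (1Δ to stable)
t=6 Δ0: h=1 d=0 b=1 k=0 g=0 j=0 clk=0 c=0 e=0 m=1 f=0 a=1
  Δ1: clk:0→1
  Δ2: h:1→0, j:0→1
  Δ3: a:1→0
  Δ4: b:1→0
  Δ5: m:1→0
  (5Δ to stable)
t=7 Δ0: h=0 d=0 b=0 k=0 g=0 j=1 clk=1 c=0 e=0 m=0 f=0 a=0
  Δ1: clk:1→0
  (1Δ to stable)
t=8 Δ0: h=0 d=0 b=0 k=0 g=0 j=1 clk=0 c=0 e=0 m=0 f=0 a=0
  Δ1: clk:0→1
  Δ2: d:0→1, j:1→0
  (2Δ to stable)
t=9 Δ0: h=0 d=1 b=0 k=0 g=0 j=0 clk=1 c=0 e=0 m=0 f=0 a=0
  Δ1: clk:1→0
  (1Δ to stable)
t=10 Δ0: h=0 d=1 b=0 k=0 g=0 j=0 clk=0 c=0 e=0 m=0 f=0 a=0
  Δ1: clk:0→1
  Δ2: h:0→1, j:0→1
  Δ3: a:0→1
  Δ4: b:0→1
  Δ5: m:0→1
  (5Δ to stable)
t=11 Δ0: h=1 d=1 b=1 k=0 g=0 j=1 clk=1 c=0 e=0 m=1 f=0 a=1
  Δ1: clk:1→0
  (1Δ to stable)
t=12 Δ0: h=1 d=1 b=1 k=0 g=0 j=1 clk=0 c=0 e=0 m=1 f=0 a=1
  Δ1: clk:0→1
  Δ2: d:1→0, j:1→0
  (2Δ to stable)
t=13 Δ0: h=1 d=0 b=1 k=0 g=0 j=0 clk=1 c=0 e=0 m=1 f=0 a=1
  Δ1: clk:1→0
  (1Δ to stable)
t=14 Δ0: h=1 d=0 b=1 k=0 g=0 j=0 clk=0 c=0 e=0 m=1 f=0 a=1
  Δ1: clk:0→1
  Δ2: h:1→0, j:0→1
  Δ3: a:1→0
  Δ4: b:1→0
  Δ5: m:1→0
  (5Δ to stable)
t=15 Δ0: h=0 d=0 b=0 k=0 g=0 j=1 clk=1 c=0 e=0 m=0 f=0 a=0
  Δ1: clk:1→0
  (1Δ to stable)
t=16 Δ0: h=0 d=0 b=0 k=0 g=0 j=1 clk=0 c=0 e=0 m=0 f=0 a=0
  Δ1: clk:0→1
  Δ2: d:0→1, j:1→0
  (2Δ to stable)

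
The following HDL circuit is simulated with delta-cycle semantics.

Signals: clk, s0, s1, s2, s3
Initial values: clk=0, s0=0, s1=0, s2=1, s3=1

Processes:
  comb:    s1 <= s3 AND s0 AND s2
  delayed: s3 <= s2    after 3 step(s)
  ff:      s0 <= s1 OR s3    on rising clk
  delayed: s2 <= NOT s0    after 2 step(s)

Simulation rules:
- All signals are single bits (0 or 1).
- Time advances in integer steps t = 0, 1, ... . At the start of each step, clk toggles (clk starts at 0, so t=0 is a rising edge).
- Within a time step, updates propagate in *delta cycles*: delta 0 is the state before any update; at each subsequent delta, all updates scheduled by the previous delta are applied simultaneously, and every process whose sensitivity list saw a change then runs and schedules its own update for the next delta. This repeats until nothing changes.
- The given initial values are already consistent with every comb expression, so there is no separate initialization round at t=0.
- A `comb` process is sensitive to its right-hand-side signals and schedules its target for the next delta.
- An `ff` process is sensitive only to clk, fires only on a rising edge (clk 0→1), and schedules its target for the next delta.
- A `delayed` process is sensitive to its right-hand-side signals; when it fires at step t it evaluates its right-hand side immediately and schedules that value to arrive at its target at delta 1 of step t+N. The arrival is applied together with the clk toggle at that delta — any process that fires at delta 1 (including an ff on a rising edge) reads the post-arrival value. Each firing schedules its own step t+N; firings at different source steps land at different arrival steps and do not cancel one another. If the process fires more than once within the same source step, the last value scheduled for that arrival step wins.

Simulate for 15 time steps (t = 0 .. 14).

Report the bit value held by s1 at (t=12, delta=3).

1

t=0 Δ0: s0=0 s2=1 clk=0 s3=1 s1=0
  Δ1: clk:0→1
  Δ2: s0:0→1
  Δ3: s1:0→1
  (3Δ to stable)
t=1 Δ0: s0=1 s2=1 clk=1 s3=1 s1=1
  Δ1: clk:1→0
  (1Δ to stable)
t=2 Δ0: s0=1 s2=1 clk=0 s3=1 s1=1
  Δ1: s2:1→0, clk:0→1
  Δ2: s1:1→0
  (2Δ to stable)
t=3 Δ0: s0=1 s2=0 clk=1 s3=1 s1=0
  Δ1: clk:1→0
  (1Δ to stable)
t=4 Δ0: s0=1 s2=0 clk=0 s3=1 s1=0
  Δ1: clk:0→1
  (1Δ to stable)
t=5 Δ0: s0=1 s2=0 clk=1 s3=1 s1=0
  Δ1: clk:1→0, s3:1→0
  (1Δ to stable)
t=6 Δ0: s0=1 s2=0 clk=0 s3=0 s1=0
  Δ1: clk:0→1
  Δ2: s0:1→0
  (2Δ to stable)
t=7 Δ0: s0=0 s2=0 clk=1 s3=0 s1=0
  Δ1: clk:1→0
  (1Δ to stable)
t=8 Δ0: s0=0 s2=0 clk=0 s3=0 s1=0
  Δ1: s2:0→1, clk:0→1
  (1Δ to stable)
t=9 Δ0: s0=0 s2=1 clk=1 s3=0 s1=0
  Δ1: clk:1→0
  (1Δ to stable)
t=10 Δ0: s0=0 s2=1 clk=0 s3=0 s1=0
  Δ1: clk:0→1
  (1Δ to stable)
t=11 Δ0: s0=0 s2=1 clk=1 s3=0 s1=0
  Δ1: clk:1→0, s3:0→1
  (1Δ to stable)
t=12 Δ0: s0=0 s2=1 clk=0 s3=1 s1=0
  Δ1: clk:0→1
  Δ2: s0:0→1
  Δ3: s1:0→1
  (3Δ to stable)
t=13 Δ0: s0=1 s2=1 clk=1 s3=1 s1=1
  Δ1: clk:1→0
  (1Δ to stable)
t=14 Δ0: s0=1 s2=1 clk=0 s3=1 s1=1
  Δ1: s2:1→0, clk:0→1
  Δ2: s1:1→0
  (2Δ to stable)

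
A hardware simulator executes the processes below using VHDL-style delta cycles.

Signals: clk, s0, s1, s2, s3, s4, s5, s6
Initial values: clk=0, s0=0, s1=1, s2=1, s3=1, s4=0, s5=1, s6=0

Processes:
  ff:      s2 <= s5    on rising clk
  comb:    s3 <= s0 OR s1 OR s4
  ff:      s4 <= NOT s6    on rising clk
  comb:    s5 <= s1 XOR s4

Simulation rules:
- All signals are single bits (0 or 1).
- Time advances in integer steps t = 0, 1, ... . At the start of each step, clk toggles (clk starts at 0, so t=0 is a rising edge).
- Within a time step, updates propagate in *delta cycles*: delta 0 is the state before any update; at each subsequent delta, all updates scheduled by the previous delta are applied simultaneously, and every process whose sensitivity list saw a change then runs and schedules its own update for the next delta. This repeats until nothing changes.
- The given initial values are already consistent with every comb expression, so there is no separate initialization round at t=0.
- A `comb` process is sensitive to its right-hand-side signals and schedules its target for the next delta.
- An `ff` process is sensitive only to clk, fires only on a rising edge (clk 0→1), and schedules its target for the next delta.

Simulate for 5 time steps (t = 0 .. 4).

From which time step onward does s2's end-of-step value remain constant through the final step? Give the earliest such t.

[bits: s2,clk,s0,s4,s5,s1,s3,s6]
t=0: Δ0=10001110 Δ1=11001110 Δ2=11011110 Δ3=11010110 | 3Δ
t=1: Δ0=11010110 Δ1=10010110 | 1Δ
t=2: Δ0=10010110 Δ1=11010110 Δ2=01010110 | 2Δ
t=3: Δ0=01010110 Δ1=00010110 | 1Δ
t=4: Δ0=00010110 Δ1=01010110 | 1Δ

2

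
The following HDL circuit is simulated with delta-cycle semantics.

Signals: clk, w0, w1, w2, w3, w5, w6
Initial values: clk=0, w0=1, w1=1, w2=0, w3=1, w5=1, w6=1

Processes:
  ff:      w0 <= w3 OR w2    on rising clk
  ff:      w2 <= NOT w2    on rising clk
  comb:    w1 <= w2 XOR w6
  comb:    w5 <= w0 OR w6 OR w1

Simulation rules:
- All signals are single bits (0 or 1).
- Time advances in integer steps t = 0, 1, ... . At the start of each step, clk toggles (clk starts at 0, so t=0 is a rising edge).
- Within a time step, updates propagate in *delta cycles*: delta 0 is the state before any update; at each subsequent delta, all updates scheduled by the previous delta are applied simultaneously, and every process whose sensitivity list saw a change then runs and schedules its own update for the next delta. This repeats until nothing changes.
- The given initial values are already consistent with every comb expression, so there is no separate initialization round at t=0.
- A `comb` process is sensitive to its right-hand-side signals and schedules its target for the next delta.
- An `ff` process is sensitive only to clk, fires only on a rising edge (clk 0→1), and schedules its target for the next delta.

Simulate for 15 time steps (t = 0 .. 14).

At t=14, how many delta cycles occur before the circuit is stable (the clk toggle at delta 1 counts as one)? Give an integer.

3

[bits: w5,w0,w3,clk,w2,w6,w1]
t=0: Δ0=1110011 Δ1=1111011 Δ2=1111111 Δ3=1111110 | 3Δ
t=1: Δ0=1111110 Δ1=1110110 | 1Δ
t=2: Δ0=1110110 Δ1=1111110 Δ2=1111010 Δ3=1111011 | 3Δ
t=3: Δ0=1111011 Δ1=1110011 | 1Δ
t=4: Δ0=1110011 Δ1=1111011 Δ2=1111111 Δ3=1111110 | 3Δ
t=5: Δ0=1111110 Δ1=1110110 | 1Δ
t=6: Δ0=1110110 Δ1=1111110 Δ2=1111010 Δ3=1111011 | 3Δ
t=7: Δ0=1111011 Δ1=1110011 | 1Δ
t=8: Δ0=1110011 Δ1=1111011 Δ2=1111111 Δ3=1111110 | 3Δ
t=9: Δ0=1111110 Δ1=1110110 | 1Δ
t=10: Δ0=1110110 Δ1=1111110 Δ2=1111010 Δ3=1111011 | 3Δ
t=11: Δ0=1111011 Δ1=1110011 | 1Δ
t=12: Δ0=1110011 Δ1=1111011 Δ2=1111111 Δ3=1111110 | 3Δ
t=13: Δ0=1111110 Δ1=1110110 | 1Δ
t=14: Δ0=1110110 Δ1=1111110 Δ2=1111010 Δ3=1111011 | 3Δ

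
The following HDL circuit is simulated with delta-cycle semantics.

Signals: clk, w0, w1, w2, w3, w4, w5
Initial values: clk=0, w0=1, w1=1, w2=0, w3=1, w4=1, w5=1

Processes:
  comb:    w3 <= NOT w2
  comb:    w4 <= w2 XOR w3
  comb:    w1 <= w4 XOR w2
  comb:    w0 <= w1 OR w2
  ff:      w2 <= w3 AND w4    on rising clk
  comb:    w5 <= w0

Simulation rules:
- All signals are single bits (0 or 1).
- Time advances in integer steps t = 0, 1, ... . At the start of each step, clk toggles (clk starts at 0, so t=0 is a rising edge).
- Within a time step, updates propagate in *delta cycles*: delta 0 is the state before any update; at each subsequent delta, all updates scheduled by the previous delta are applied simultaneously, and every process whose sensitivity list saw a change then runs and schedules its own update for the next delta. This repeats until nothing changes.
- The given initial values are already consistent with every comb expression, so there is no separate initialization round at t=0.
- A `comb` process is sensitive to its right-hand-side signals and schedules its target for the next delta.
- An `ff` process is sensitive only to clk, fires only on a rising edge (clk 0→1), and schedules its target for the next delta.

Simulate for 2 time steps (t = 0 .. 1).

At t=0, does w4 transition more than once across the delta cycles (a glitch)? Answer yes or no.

t=0 Δ0: w0=1 w1=1 w4=1 clk=0 w3=1 w2=0 w5=1
  Δ1: clk:0→1
  Δ2: w2:0→1
  Δ3: w1:1→0, w4:1→0, w3:1→0
  Δ4: w1:0→1, w4:0→1
  Δ5: w1:1→0
  (5Δ to stable)
t=1 Δ0: w0=1 w1=0 w4=1 clk=1 w3=0 w2=1 w5=1
  Δ1: clk:1→0
  (1Δ to stable)

yes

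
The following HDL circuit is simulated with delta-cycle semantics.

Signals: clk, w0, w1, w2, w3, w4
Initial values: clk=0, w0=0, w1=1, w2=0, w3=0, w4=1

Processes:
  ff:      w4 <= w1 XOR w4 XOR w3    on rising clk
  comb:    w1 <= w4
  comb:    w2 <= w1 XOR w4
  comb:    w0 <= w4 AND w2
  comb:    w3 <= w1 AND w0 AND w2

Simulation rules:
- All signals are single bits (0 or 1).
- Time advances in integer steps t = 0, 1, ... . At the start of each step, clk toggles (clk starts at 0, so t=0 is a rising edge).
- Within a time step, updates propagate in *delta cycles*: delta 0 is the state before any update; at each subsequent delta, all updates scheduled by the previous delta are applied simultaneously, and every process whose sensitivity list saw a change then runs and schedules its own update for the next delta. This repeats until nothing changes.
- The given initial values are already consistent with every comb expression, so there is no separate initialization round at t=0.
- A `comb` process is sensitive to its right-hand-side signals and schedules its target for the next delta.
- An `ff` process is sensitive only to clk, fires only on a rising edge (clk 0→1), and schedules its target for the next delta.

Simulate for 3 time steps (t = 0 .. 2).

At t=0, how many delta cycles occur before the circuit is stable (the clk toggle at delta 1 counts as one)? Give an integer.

t0.Δ0 w1=1 w3=0 w2=0 w0=0 clk=0 w4=1
t0.Δ1 w1=1 w3=0 w2=0 w0=0 clk=1 w4=1
t0.Δ2 w1=1 w3=0 w2=0 w0=0 clk=1 w4=0
t0.Δ3 w1=0 w3=0 w2=1 w0=0 clk=1 w4=0
t0.Δ4 w1=0 w3=0 w2=0 w0=0 clk=1 w4=0
t1.Δ0 w1=0 w3=0 w2=0 w0=0 clk=1 w4=0
t1.Δ1 w1=0 w3=0 w2=0 w0=0 clk=0 w4=0
t2.Δ0 w1=0 w3=0 w2=0 w0=0 clk=0 w4=0
t2.Δ1 w1=0 w3=0 w2=0 w0=0 clk=1 w4=0

4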